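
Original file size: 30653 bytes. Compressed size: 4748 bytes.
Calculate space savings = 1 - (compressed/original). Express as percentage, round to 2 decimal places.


ratio = compressed/original = 4748/30653 = 0.154895
savings = 1 - ratio = 1 - 0.154895 = 0.845105
as a percentage: 0.845105 * 100 = 84.51%

Space savings = 1 - 4748/30653 = 84.51%


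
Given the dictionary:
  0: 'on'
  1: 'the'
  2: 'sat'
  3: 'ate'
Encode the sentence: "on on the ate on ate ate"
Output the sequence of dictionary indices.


Look up each word in the dictionary:
  'on' -> 0
  'on' -> 0
  'the' -> 1
  'ate' -> 3
  'on' -> 0
  'ate' -> 3
  'ate' -> 3

Encoded: [0, 0, 1, 3, 0, 3, 3]


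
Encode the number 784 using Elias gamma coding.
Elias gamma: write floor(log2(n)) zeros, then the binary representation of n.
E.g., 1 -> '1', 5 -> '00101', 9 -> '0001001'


num_bits = floor(log2(784)) + 1 = 10
leading_zeros = num_bits - 1 = 9
binary(784) = 1100010000

Elias gamma(784) = '000000000' + '1100010000' = 0000000001100010000 (19 bits)


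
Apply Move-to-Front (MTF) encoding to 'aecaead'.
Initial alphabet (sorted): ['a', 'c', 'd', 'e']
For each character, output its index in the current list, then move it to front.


MTF encoding:
'a': index 0 in ['a', 'c', 'd', 'e'] -> ['a', 'c', 'd', 'e']
'e': index 3 in ['a', 'c', 'd', 'e'] -> ['e', 'a', 'c', 'd']
'c': index 2 in ['e', 'a', 'c', 'd'] -> ['c', 'e', 'a', 'd']
'a': index 2 in ['c', 'e', 'a', 'd'] -> ['a', 'c', 'e', 'd']
'e': index 2 in ['a', 'c', 'e', 'd'] -> ['e', 'a', 'c', 'd']
'a': index 1 in ['e', 'a', 'c', 'd'] -> ['a', 'e', 'c', 'd']
'd': index 3 in ['a', 'e', 'c', 'd'] -> ['d', 'a', 'e', 'c']


Output: [0, 3, 2, 2, 2, 1, 3]


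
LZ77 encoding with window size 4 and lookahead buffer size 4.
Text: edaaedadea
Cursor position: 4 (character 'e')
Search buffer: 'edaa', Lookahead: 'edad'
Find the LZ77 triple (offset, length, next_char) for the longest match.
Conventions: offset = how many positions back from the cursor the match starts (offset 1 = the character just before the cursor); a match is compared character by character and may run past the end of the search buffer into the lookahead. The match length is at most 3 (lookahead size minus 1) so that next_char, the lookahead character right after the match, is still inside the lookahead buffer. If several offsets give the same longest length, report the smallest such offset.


Try each offset into the search buffer:
  offset=1 (pos 3, char 'a'): match length 0
  offset=2 (pos 2, char 'a'): match length 0
  offset=3 (pos 1, char 'd'): match length 0
  offset=4 (pos 0, char 'e'): match length 3
Longest match has length 3 at offset 4.
next_char = character at position 4 + 3 = 7 -> 'd'

Best match: offset=4, length=3 (matching 'eda' starting at position 0)
LZ77 triple: (4, 3, 'd')


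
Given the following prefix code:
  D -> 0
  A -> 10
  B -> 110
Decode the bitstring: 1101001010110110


Decoding step by step:
Bits 110 -> B
Bits 10 -> A
Bits 0 -> D
Bits 10 -> A
Bits 10 -> A
Bits 110 -> B
Bits 110 -> B


Decoded message: BADAABB


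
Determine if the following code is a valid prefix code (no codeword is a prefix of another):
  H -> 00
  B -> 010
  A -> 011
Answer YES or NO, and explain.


Checking each pair (does one codeword prefix another?):
  H='00' vs B='010': no prefix
  H='00' vs A='011': no prefix
  B='010' vs H='00': no prefix
  B='010' vs A='011': no prefix
  A='011' vs H='00': no prefix
  A='011' vs B='010': no prefix
No violation found over all pairs.

YES -- this is a valid prefix code. No codeword is a prefix of any other codeword.


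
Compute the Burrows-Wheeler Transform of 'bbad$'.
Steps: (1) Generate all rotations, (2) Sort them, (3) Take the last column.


Rotations (sorted):
  0: $bbad -> last char: d
  1: ad$bb -> last char: b
  2: bad$b -> last char: b
  3: bbad$ -> last char: $
  4: d$bba -> last char: a


BWT = dbb$a


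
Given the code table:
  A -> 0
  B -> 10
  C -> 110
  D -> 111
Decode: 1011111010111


Decoding:
10 -> B
111 -> D
110 -> C
10 -> B
111 -> D


Result: BDCBD


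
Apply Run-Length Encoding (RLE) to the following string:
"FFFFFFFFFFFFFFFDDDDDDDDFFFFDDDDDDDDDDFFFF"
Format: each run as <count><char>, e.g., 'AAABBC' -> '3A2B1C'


Scanning runs left to right:
  i=0: run of 'F' x 15 -> '15F'
  i=15: run of 'D' x 8 -> '8D'
  i=23: run of 'F' x 4 -> '4F'
  i=27: run of 'D' x 10 -> '10D'
  i=37: run of 'F' x 4 -> '4F'

RLE = 15F8D4F10D4F


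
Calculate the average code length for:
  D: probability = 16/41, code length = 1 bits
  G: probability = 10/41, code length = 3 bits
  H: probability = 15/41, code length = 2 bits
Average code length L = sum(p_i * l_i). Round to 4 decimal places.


Weighted contributions p_i * l_i:
  D: (16/41) * 1 = 16/41
  G: (10/41) * 3 = 30/41
  H: (15/41) * 2 = 30/41
Sum = (16 + 30 + 30)/41 = 76/41

L = 76/41 = 1.8537 bits/symbol


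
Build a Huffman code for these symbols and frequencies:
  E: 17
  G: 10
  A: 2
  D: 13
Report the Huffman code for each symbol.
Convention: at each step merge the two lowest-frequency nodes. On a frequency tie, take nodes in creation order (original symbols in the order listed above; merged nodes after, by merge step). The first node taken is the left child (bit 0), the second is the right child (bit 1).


Huffman tree construction:
Step 1: Merge A(2) + G(10) = 12
Step 2: Merge (A+G)(12) + D(13) = 25
Step 3: Merge E(17) + ((A+G)+D)(25) = 42
Read each symbol's code off the tree from the root (left child = 0, right child = 1).

Codes:
  E: 0 (length 1)
  G: 101 (length 3)
  A: 100 (length 3)
  D: 11 (length 2)
Average code length: 79/42 = 1.8810 bits/symbol


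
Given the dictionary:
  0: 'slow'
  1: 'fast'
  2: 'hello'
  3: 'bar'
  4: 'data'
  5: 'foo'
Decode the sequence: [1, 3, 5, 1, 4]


Look up each index in the dictionary:
  1 -> 'fast'
  3 -> 'bar'
  5 -> 'foo'
  1 -> 'fast'
  4 -> 'data'

Decoded: "fast bar foo fast data"


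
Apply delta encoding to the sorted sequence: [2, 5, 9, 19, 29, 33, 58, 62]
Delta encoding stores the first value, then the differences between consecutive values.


First value: 2
Deltas:
  5 - 2 = 3
  9 - 5 = 4
  19 - 9 = 10
  29 - 19 = 10
  33 - 29 = 4
  58 - 33 = 25
  62 - 58 = 4


Delta encoded: [2, 3, 4, 10, 10, 4, 25, 4]


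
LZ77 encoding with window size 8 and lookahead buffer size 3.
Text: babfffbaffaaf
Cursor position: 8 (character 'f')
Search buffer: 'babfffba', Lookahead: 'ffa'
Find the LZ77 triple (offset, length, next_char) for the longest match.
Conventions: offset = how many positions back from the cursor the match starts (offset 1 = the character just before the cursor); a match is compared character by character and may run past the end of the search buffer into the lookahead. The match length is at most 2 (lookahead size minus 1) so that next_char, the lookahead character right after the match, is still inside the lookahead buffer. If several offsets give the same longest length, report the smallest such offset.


Try each offset into the search buffer:
  offset=1 (pos 7, char 'a'): match length 0
  offset=2 (pos 6, char 'b'): match length 0
  offset=3 (pos 5, char 'f'): match length 1
  offset=4 (pos 4, char 'f'): match length 2
  offset=5 (pos 3, char 'f'): match length 2
  offset=6 (pos 2, char 'b'): match length 0
  offset=7 (pos 1, char 'a'): match length 0
  offset=8 (pos 0, char 'b'): match length 0
Longest match has length 2, found at offsets 4, 5; take the smallest, offset 4.
next_char = character at position 8 + 2 = 10 -> 'a'

Best match: offset=4, length=2 (matching 'ff' starting at position 4)
LZ77 triple: (4, 2, 'a')


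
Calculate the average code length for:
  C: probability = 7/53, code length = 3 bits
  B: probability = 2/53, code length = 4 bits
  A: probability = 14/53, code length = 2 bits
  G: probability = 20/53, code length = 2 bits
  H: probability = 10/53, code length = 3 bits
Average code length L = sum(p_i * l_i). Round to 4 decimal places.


Weighted contributions p_i * l_i:
  C: (7/53) * 3 = 21/53
  B: (2/53) * 4 = 8/53
  A: (14/53) * 2 = 28/53
  G: (20/53) * 2 = 40/53
  H: (10/53) * 3 = 30/53
Sum = (21 + 8 + 28 + 40 + 30)/53 = 127/53

L = 127/53 = 2.3962 bits/symbol


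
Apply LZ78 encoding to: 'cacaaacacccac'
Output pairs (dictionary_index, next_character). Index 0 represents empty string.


LZ78 encoding steps:
Dictionary: {0: ''}
Step 1: w='' (idx 0), next='c' -> output (0, 'c'), add 'c' as idx 1
Step 2: w='' (idx 0), next='a' -> output (0, 'a'), add 'a' as idx 2
Step 3: w='c' (idx 1), next='a' -> output (1, 'a'), add 'ca' as idx 3
Step 4: w='a' (idx 2), next='a' -> output (2, 'a'), add 'aa' as idx 4
Step 5: w='ca' (idx 3), next='c' -> output (3, 'c'), add 'cac' as idx 5
Step 6: w='c' (idx 1), next='c' -> output (1, 'c'), add 'cc' as idx 6
Step 7: w='a' (idx 2), next='c' -> output (2, 'c'), add 'ac' as idx 7


Encoded: [(0, 'c'), (0, 'a'), (1, 'a'), (2, 'a'), (3, 'c'), (1, 'c'), (2, 'c')]


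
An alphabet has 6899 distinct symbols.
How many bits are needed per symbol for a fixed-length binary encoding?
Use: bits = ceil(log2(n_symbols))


log2(6899) = 12.7522
Bracket: 2^12 = 4096 < 6899 <= 2^13 = 8192
So ceil(log2(6899)) = 13

bits = ceil(log2(6899)) = ceil(12.7522) = 13 bits


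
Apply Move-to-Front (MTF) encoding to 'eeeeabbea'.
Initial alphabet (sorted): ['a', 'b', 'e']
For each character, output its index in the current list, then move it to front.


MTF encoding:
'e': index 2 in ['a', 'b', 'e'] -> ['e', 'a', 'b']
'e': index 0 in ['e', 'a', 'b'] -> ['e', 'a', 'b']
'e': index 0 in ['e', 'a', 'b'] -> ['e', 'a', 'b']
'e': index 0 in ['e', 'a', 'b'] -> ['e', 'a', 'b']
'a': index 1 in ['e', 'a', 'b'] -> ['a', 'e', 'b']
'b': index 2 in ['a', 'e', 'b'] -> ['b', 'a', 'e']
'b': index 0 in ['b', 'a', 'e'] -> ['b', 'a', 'e']
'e': index 2 in ['b', 'a', 'e'] -> ['e', 'b', 'a']
'a': index 2 in ['e', 'b', 'a'] -> ['a', 'e', 'b']


Output: [2, 0, 0, 0, 1, 2, 0, 2, 2]


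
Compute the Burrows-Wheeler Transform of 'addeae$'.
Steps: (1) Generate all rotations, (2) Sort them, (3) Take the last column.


Rotations (sorted):
  0: $addeae -> last char: e
  1: addeae$ -> last char: $
  2: ae$adde -> last char: e
  3: ddeae$a -> last char: a
  4: deae$ad -> last char: d
  5: e$addea -> last char: a
  6: eae$add -> last char: d


BWT = e$eadad


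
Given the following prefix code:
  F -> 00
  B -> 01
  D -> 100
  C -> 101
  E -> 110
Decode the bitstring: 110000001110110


Decoding step by step:
Bits 110 -> E
Bits 00 -> F
Bits 00 -> F
Bits 01 -> B
Bits 110 -> E
Bits 110 -> E


Decoded message: EFFBEE


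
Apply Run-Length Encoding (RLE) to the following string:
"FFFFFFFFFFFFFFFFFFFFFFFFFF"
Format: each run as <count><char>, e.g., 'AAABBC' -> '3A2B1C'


Scanning runs left to right:
  i=0: run of 'F' x 26 -> '26F'

RLE = 26F


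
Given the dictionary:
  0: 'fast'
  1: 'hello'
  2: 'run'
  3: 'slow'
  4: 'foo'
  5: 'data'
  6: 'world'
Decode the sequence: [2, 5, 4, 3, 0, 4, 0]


Look up each index in the dictionary:
  2 -> 'run'
  5 -> 'data'
  4 -> 'foo'
  3 -> 'slow'
  0 -> 'fast'
  4 -> 'foo'
  0 -> 'fast'

Decoded: "run data foo slow fast foo fast"


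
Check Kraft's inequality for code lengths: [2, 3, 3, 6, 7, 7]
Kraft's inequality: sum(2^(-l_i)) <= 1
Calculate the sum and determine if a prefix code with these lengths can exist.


Sum = 2^(-2) + 2^(-3) + 2^(-3) + 2^(-6) + 2^(-7) + 2^(-7)
    = 0.25 + 0.125 + 0.125 + 0.015625 + 0.0078125 + 0.0078125
    = 68/128 = 0.53125
Since 0.53125 <= 1, Kraft's inequality IS satisfied.
A prefix code with these lengths CAN exist.

Kraft sum = 0.53125. Satisfied.


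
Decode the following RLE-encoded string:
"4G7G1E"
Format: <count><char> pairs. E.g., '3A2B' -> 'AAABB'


Expanding each <count><char> pair:
  4G -> 'GGGG'
  7G -> 'GGGGGGG'
  1E -> 'E'

Decoded = GGGGGGGGGGGE


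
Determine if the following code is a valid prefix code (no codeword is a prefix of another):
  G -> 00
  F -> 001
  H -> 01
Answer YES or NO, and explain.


Checking each pair (does one codeword prefix another?):
  G='00' vs F='001': prefix -- VIOLATION

NO -- this is NOT a valid prefix code. G (00) is a prefix of F (001).


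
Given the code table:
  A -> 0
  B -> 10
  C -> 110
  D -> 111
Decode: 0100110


Decoding:
0 -> A
10 -> B
0 -> A
110 -> C


Result: ABAC


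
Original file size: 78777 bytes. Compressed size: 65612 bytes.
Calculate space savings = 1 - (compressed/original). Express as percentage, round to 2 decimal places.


ratio = compressed/original = 65612/78777 = 0.832883
savings = 1 - ratio = 1 - 0.832883 = 0.167117
as a percentage: 0.167117 * 100 = 16.71%

Space savings = 1 - 65612/78777 = 16.71%


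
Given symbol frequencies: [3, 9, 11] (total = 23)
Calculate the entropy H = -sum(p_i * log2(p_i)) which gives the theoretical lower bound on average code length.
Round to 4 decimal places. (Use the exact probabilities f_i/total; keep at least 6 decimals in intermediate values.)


Per-symbol terms -p_i * log2(p_i) with p_i = f_i/23:
  p = 3/23 = 0.130435: log2(p) = -2.938599, -p*log2(p) = 0.383296
  p = 9/23 = 0.391304: log2(p) = -1.353637, -p*log2(p) = 0.529684
  p = 11/23 = 0.478261: log2(p) = -1.064130, -p*log2(p) = 0.508932
H = 0.383296 + 0.529684 + 0.508932 = 1.421912

H = 1.4219 bits/symbol


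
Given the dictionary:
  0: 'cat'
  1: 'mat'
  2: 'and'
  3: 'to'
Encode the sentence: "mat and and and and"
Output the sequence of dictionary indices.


Look up each word in the dictionary:
  'mat' -> 1
  'and' -> 2
  'and' -> 2
  'and' -> 2
  'and' -> 2

Encoded: [1, 2, 2, 2, 2]


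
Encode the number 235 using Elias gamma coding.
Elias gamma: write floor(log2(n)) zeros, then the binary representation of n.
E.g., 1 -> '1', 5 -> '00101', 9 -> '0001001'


num_bits = floor(log2(235)) + 1 = 8
leading_zeros = num_bits - 1 = 7
binary(235) = 11101011

Elias gamma(235) = '0000000' + '11101011' = 000000011101011 (15 bits)


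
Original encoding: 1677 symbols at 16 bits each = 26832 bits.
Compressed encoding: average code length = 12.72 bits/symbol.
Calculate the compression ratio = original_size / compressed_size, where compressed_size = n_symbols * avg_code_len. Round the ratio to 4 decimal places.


original_size = n_symbols * orig_bits = 1677 * 16 = 26832 bits
compressed_size = n_symbols * avg_code_len = 1677 * 12.72 = 21331.44 bits
ratio = original_size / compressed_size = 26832 / 21331.44 = 1.2579

Compression ratio = 1.2579


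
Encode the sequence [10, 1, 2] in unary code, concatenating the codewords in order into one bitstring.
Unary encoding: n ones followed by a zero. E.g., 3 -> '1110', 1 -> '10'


Encode each number as n ones followed by a terminating 0:
  10 -> 11111111110 (11 bits)
  1 -> 10 (2 bits)
  2 -> 110 (3 bits)
Total length = 11 + 2 + 3 = 16 bits.

Unary([10, 1, 2]) = 1111111111010110 (16 bits)


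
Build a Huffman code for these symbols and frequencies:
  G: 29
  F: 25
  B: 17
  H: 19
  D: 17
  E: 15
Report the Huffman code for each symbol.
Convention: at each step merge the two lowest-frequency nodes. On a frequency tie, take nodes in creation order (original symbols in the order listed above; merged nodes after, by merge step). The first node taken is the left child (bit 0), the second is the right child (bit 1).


Huffman tree construction:
Step 1: Merge E(15) + B(17) = 32
Step 2: Merge D(17) + H(19) = 36
Step 3: Merge F(25) + G(29) = 54
Step 4: Merge (E+B)(32) + (D+H)(36) = 68
Step 5: Merge (F+G)(54) + ((E+B)+(D+H))(68) = 122
Read each symbol's code off the tree from the root (left child = 0, right child = 1).

Codes:
  G: 01 (length 2)
  F: 00 (length 2)
  B: 101 (length 3)
  H: 111 (length 3)
  D: 110 (length 3)
  E: 100 (length 3)
Average code length: 312/122 = 2.5574 bits/symbol


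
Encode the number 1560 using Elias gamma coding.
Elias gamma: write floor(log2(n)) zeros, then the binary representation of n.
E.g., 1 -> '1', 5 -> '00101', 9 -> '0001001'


num_bits = floor(log2(1560)) + 1 = 11
leading_zeros = num_bits - 1 = 10
binary(1560) = 11000011000

Elias gamma(1560) = '0000000000' + '11000011000' = 000000000011000011000 (21 bits)


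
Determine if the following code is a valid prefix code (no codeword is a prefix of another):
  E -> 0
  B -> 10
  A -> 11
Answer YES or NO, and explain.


Checking each pair (does one codeword prefix another?):
  E='0' vs B='10': no prefix
  E='0' vs A='11': no prefix
  B='10' vs E='0': no prefix
  B='10' vs A='11': no prefix
  A='11' vs E='0': no prefix
  A='11' vs B='10': no prefix
No violation found over all pairs.

YES -- this is a valid prefix code. No codeword is a prefix of any other codeword.


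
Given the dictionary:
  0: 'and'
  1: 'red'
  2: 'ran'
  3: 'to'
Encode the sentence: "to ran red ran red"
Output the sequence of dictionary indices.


Look up each word in the dictionary:
  'to' -> 3
  'ran' -> 2
  'red' -> 1
  'ran' -> 2
  'red' -> 1

Encoded: [3, 2, 1, 2, 1]


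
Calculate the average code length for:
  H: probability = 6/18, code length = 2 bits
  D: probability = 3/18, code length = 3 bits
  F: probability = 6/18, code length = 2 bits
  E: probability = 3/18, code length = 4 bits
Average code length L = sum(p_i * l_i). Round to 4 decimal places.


Weighted contributions p_i * l_i:
  H: (6/18) * 2 = 12/18
  D: (3/18) * 3 = 9/18
  F: (6/18) * 2 = 12/18
  E: (3/18) * 4 = 12/18
Sum = (12 + 9 + 12 + 12)/18 = 45/18

L = 45/18 = 2.5000 bits/symbol


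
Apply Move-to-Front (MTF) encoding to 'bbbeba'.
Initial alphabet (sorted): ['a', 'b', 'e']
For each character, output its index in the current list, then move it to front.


MTF encoding:
'b': index 1 in ['a', 'b', 'e'] -> ['b', 'a', 'e']
'b': index 0 in ['b', 'a', 'e'] -> ['b', 'a', 'e']
'b': index 0 in ['b', 'a', 'e'] -> ['b', 'a', 'e']
'e': index 2 in ['b', 'a', 'e'] -> ['e', 'b', 'a']
'b': index 1 in ['e', 'b', 'a'] -> ['b', 'e', 'a']
'a': index 2 in ['b', 'e', 'a'] -> ['a', 'b', 'e']


Output: [1, 0, 0, 2, 1, 2]


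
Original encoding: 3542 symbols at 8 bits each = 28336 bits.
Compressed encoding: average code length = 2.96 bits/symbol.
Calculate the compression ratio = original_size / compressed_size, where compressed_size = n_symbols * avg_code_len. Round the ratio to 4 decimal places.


original_size = n_symbols * orig_bits = 3542 * 8 = 28336 bits
compressed_size = n_symbols * avg_code_len = 3542 * 2.96 = 10484.32 bits
ratio = original_size / compressed_size = 28336 / 10484.32 = 2.7027

Compression ratio = 2.7027


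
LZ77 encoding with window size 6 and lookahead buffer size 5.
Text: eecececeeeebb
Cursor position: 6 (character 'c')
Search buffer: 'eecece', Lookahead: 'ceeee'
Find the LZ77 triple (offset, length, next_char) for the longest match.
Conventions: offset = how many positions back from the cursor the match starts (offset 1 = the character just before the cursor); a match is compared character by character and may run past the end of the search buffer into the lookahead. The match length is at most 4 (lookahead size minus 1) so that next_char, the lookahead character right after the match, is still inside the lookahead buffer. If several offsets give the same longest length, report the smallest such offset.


Try each offset into the search buffer:
  offset=1 (pos 5, char 'e'): match length 0
  offset=2 (pos 4, char 'c'): match length 2
  offset=3 (pos 3, char 'e'): match length 0
  offset=4 (pos 2, char 'c'): match length 2
  offset=5 (pos 1, char 'e'): match length 0
  offset=6 (pos 0, char 'e'): match length 0
Longest match has length 2, found at offsets 2, 4; take the smallest, offset 2.
next_char = character at position 6 + 2 = 8 -> 'e'

Best match: offset=2, length=2 (matching 'ce' starting at position 4)
LZ77 triple: (2, 2, 'e')


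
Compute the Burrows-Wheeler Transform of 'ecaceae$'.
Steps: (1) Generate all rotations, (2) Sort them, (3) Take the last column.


Rotations (sorted):
  0: $ecaceae -> last char: e
  1: aceae$ec -> last char: c
  2: ae$ecace -> last char: e
  3: caceae$e -> last char: e
  4: ceae$eca -> last char: a
  5: e$ecacea -> last char: a
  6: eae$ecac -> last char: c
  7: ecaceae$ -> last char: $


BWT = eceeaac$


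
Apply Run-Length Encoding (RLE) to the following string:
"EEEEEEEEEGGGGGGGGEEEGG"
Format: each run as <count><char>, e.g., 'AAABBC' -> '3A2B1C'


Scanning runs left to right:
  i=0: run of 'E' x 9 -> '9E'
  i=9: run of 'G' x 8 -> '8G'
  i=17: run of 'E' x 3 -> '3E'
  i=20: run of 'G' x 2 -> '2G'

RLE = 9E8G3E2G


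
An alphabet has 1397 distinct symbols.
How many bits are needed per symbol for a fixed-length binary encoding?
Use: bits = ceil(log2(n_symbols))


log2(1397) = 10.4481
Bracket: 2^10 = 1024 < 1397 <= 2^11 = 2048
So ceil(log2(1397)) = 11

bits = ceil(log2(1397)) = ceil(10.4481) = 11 bits


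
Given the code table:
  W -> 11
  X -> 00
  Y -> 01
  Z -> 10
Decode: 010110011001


Decoding:
01 -> Y
01 -> Y
10 -> Z
01 -> Y
10 -> Z
01 -> Y


Result: YYZYZY


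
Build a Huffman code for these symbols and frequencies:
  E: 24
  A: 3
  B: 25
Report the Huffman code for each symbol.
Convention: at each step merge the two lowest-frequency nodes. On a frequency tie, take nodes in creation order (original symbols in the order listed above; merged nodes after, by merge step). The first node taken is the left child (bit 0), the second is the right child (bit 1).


Huffman tree construction:
Step 1: Merge A(3) + E(24) = 27
Step 2: Merge B(25) + (A+E)(27) = 52
Read each symbol's code off the tree from the root (left child = 0, right child = 1).

Codes:
  E: 11 (length 2)
  A: 10 (length 2)
  B: 0 (length 1)
Average code length: 79/52 = 1.5192 bits/symbol


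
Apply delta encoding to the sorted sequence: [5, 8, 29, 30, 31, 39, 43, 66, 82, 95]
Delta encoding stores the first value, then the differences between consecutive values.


First value: 5
Deltas:
  8 - 5 = 3
  29 - 8 = 21
  30 - 29 = 1
  31 - 30 = 1
  39 - 31 = 8
  43 - 39 = 4
  66 - 43 = 23
  82 - 66 = 16
  95 - 82 = 13


Delta encoded: [5, 3, 21, 1, 1, 8, 4, 23, 16, 13]


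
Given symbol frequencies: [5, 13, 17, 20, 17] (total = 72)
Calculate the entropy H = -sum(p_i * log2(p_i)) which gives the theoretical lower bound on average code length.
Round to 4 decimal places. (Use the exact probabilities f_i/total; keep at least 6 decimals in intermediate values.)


Per-symbol terms -p_i * log2(p_i) with p_i = f_i/72:
  p = 5/72 = 0.069444: log2(p) = -3.847997, -p*log2(p) = 0.267222
  p = 13/72 = 0.180556: log2(p) = -2.469485, -p*log2(p) = 0.445879
  p = 17/72 = 0.236111: log2(p) = -2.082462, -p*log2(p) = 0.491692
  p = 20/72 = 0.277778: log2(p) = -1.847997, -p*log2(p) = 0.513332
  p = 17/72 = 0.236111: log2(p) = -2.082462, -p*log2(p) = 0.491692
H = 0.267222 + 0.445879 + 0.491692 + 0.513332 + 0.491692 = 2.209817

H = 2.2098 bits/symbol


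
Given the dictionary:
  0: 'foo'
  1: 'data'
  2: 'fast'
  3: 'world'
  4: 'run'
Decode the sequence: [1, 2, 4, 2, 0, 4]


Look up each index in the dictionary:
  1 -> 'data'
  2 -> 'fast'
  4 -> 'run'
  2 -> 'fast'
  0 -> 'foo'
  4 -> 'run'

Decoded: "data fast run fast foo run"


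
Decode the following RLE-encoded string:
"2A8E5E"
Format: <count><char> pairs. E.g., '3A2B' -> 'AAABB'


Expanding each <count><char> pair:
  2A -> 'AA'
  8E -> 'EEEEEEEE'
  5E -> 'EEEEE'

Decoded = AAEEEEEEEEEEEEE


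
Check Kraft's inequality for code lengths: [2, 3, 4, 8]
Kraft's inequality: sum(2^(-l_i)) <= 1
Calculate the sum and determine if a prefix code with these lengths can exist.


Sum = 2^(-2) + 2^(-3) + 2^(-4) + 2^(-8)
    = 0.25 + 0.125 + 0.0625 + 0.00390625
    = 113/256 = 0.44140625
Since 0.44140625 <= 1, Kraft's inequality IS satisfied.
A prefix code with these lengths CAN exist.

Kraft sum = 0.44140625. Satisfied.


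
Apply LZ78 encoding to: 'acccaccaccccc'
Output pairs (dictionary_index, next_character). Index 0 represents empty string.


LZ78 encoding steps:
Dictionary: {0: ''}
Step 1: w='' (idx 0), next='a' -> output (0, 'a'), add 'a' as idx 1
Step 2: w='' (idx 0), next='c' -> output (0, 'c'), add 'c' as idx 2
Step 3: w='c' (idx 2), next='c' -> output (2, 'c'), add 'cc' as idx 3
Step 4: w='a' (idx 1), next='c' -> output (1, 'c'), add 'ac' as idx 4
Step 5: w='c' (idx 2), next='a' -> output (2, 'a'), add 'ca' as idx 5
Step 6: w='cc' (idx 3), next='c' -> output (3, 'c'), add 'ccc' as idx 6
Step 7: w='cc' (idx 3), end of input -> output (3, '')


Encoded: [(0, 'a'), (0, 'c'), (2, 'c'), (1, 'c'), (2, 'a'), (3, 'c'), (3, '')]


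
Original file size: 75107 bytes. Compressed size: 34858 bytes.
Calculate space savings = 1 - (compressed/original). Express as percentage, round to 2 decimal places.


ratio = compressed/original = 34858/75107 = 0.464111
savings = 1 - ratio = 1 - 0.464111 = 0.535889
as a percentage: 0.535889 * 100 = 53.59%

Space savings = 1 - 34858/75107 = 53.59%


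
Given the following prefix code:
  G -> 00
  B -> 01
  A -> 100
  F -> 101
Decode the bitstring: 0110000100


Decoding step by step:
Bits 01 -> B
Bits 100 -> A
Bits 00 -> G
Bits 100 -> A


Decoded message: BAGA


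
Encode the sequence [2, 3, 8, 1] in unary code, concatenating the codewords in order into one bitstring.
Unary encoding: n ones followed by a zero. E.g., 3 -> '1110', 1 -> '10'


Encode each number as n ones followed by a terminating 0:
  2 -> 110 (3 bits)
  3 -> 1110 (4 bits)
  8 -> 111111110 (9 bits)
  1 -> 10 (2 bits)
Total length = 3 + 4 + 9 + 2 = 18 bits.

Unary([2, 3, 8, 1]) = 110111011111111010 (18 bits)


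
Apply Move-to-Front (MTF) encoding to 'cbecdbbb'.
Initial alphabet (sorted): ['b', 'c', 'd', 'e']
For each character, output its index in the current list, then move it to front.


MTF encoding:
'c': index 1 in ['b', 'c', 'd', 'e'] -> ['c', 'b', 'd', 'e']
'b': index 1 in ['c', 'b', 'd', 'e'] -> ['b', 'c', 'd', 'e']
'e': index 3 in ['b', 'c', 'd', 'e'] -> ['e', 'b', 'c', 'd']
'c': index 2 in ['e', 'b', 'c', 'd'] -> ['c', 'e', 'b', 'd']
'd': index 3 in ['c', 'e', 'b', 'd'] -> ['d', 'c', 'e', 'b']
'b': index 3 in ['d', 'c', 'e', 'b'] -> ['b', 'd', 'c', 'e']
'b': index 0 in ['b', 'd', 'c', 'e'] -> ['b', 'd', 'c', 'e']
'b': index 0 in ['b', 'd', 'c', 'e'] -> ['b', 'd', 'c', 'e']


Output: [1, 1, 3, 2, 3, 3, 0, 0]


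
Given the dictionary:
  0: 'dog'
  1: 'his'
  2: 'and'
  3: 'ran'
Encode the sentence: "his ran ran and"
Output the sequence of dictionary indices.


Look up each word in the dictionary:
  'his' -> 1
  'ran' -> 3
  'ran' -> 3
  'and' -> 2

Encoded: [1, 3, 3, 2]


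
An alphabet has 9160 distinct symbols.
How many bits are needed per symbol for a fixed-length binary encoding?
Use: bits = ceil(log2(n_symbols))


log2(9160) = 13.1611
Bracket: 2^13 = 8192 < 9160 <= 2^14 = 16384
So ceil(log2(9160)) = 14

bits = ceil(log2(9160)) = ceil(13.1611) = 14 bits


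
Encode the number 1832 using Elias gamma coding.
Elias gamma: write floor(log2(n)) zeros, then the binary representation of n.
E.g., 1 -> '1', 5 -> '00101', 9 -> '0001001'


num_bits = floor(log2(1832)) + 1 = 11
leading_zeros = num_bits - 1 = 10
binary(1832) = 11100101000

Elias gamma(1832) = '0000000000' + '11100101000' = 000000000011100101000 (21 bits)


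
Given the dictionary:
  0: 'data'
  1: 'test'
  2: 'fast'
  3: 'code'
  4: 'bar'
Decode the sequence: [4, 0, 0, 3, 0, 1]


Look up each index in the dictionary:
  4 -> 'bar'
  0 -> 'data'
  0 -> 'data'
  3 -> 'code'
  0 -> 'data'
  1 -> 'test'

Decoded: "bar data data code data test"


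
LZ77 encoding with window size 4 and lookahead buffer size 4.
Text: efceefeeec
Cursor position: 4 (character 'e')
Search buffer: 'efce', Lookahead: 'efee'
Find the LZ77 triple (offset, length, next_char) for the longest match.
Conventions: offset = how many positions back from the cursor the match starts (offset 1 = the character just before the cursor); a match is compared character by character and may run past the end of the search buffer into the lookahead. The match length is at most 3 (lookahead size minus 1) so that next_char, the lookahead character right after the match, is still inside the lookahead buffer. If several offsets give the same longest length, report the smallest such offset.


Try each offset into the search buffer:
  offset=1 (pos 3, char 'e'): match length 1
  offset=2 (pos 2, char 'c'): match length 0
  offset=3 (pos 1, char 'f'): match length 0
  offset=4 (pos 0, char 'e'): match length 2
Longest match has length 2 at offset 4.
next_char = character at position 4 + 2 = 6 -> 'e'

Best match: offset=4, length=2 (matching 'ef' starting at position 0)
LZ77 triple: (4, 2, 'e')


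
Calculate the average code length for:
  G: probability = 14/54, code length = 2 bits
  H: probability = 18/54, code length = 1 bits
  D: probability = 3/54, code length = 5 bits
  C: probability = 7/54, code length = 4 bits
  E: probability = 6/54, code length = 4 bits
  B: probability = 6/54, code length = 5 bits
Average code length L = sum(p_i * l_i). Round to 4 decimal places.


Weighted contributions p_i * l_i:
  G: (14/54) * 2 = 28/54
  H: (18/54) * 1 = 18/54
  D: (3/54) * 5 = 15/54
  C: (7/54) * 4 = 28/54
  E: (6/54) * 4 = 24/54
  B: (6/54) * 5 = 30/54
Sum = (28 + 18 + 15 + 28 + 24 + 30)/54 = 143/54

L = 143/54 = 2.6481 bits/symbol


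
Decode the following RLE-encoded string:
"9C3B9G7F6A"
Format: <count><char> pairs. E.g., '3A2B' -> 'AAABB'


Expanding each <count><char> pair:
  9C -> 'CCCCCCCCC'
  3B -> 'BBB'
  9G -> 'GGGGGGGGG'
  7F -> 'FFFFFFF'
  6A -> 'AAAAAA'

Decoded = CCCCCCCCCBBBGGGGGGGGGFFFFFFFAAAAAA


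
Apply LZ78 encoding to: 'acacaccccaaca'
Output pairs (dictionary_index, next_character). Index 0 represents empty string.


LZ78 encoding steps:
Dictionary: {0: ''}
Step 1: w='' (idx 0), next='a' -> output (0, 'a'), add 'a' as idx 1
Step 2: w='' (idx 0), next='c' -> output (0, 'c'), add 'c' as idx 2
Step 3: w='a' (idx 1), next='c' -> output (1, 'c'), add 'ac' as idx 3
Step 4: w='ac' (idx 3), next='c' -> output (3, 'c'), add 'acc' as idx 4
Step 5: w='c' (idx 2), next='c' -> output (2, 'c'), add 'cc' as idx 5
Step 6: w='a' (idx 1), next='a' -> output (1, 'a'), add 'aa' as idx 6
Step 7: w='c' (idx 2), next='a' -> output (2, 'a'), add 'ca' as idx 7


Encoded: [(0, 'a'), (0, 'c'), (1, 'c'), (3, 'c'), (2, 'c'), (1, 'a'), (2, 'a')]


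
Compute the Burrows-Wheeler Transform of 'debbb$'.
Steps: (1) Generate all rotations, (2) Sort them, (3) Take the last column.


Rotations (sorted):
  0: $debbb -> last char: b
  1: b$debb -> last char: b
  2: bb$deb -> last char: b
  3: bbb$de -> last char: e
  4: debbb$ -> last char: $
  5: ebbb$d -> last char: d


BWT = bbbe$d


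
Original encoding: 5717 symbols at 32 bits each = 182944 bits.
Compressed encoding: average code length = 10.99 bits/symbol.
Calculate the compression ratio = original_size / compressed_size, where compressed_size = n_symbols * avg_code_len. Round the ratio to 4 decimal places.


original_size = n_symbols * orig_bits = 5717 * 32 = 182944 bits
compressed_size = n_symbols * avg_code_len = 5717 * 10.99 = 62829.83 bits
ratio = original_size / compressed_size = 182944 / 62829.83 = 2.9117

Compression ratio = 2.9117


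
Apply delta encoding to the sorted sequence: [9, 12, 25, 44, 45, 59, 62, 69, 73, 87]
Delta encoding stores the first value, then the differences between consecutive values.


First value: 9
Deltas:
  12 - 9 = 3
  25 - 12 = 13
  44 - 25 = 19
  45 - 44 = 1
  59 - 45 = 14
  62 - 59 = 3
  69 - 62 = 7
  73 - 69 = 4
  87 - 73 = 14


Delta encoded: [9, 3, 13, 19, 1, 14, 3, 7, 4, 14]


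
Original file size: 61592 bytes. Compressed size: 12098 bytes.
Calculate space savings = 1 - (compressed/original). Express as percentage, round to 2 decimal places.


ratio = compressed/original = 12098/61592 = 0.196422
savings = 1 - ratio = 1 - 0.196422 = 0.803578
as a percentage: 0.803578 * 100 = 80.36%

Space savings = 1 - 12098/61592 = 80.36%


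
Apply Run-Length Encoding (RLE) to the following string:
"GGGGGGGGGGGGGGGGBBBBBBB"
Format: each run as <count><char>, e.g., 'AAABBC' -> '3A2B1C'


Scanning runs left to right:
  i=0: run of 'G' x 16 -> '16G'
  i=16: run of 'B' x 7 -> '7B'

RLE = 16G7B


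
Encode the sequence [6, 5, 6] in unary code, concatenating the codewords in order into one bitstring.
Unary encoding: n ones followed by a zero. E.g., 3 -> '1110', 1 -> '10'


Encode each number as n ones followed by a terminating 0:
  6 -> 1111110 (7 bits)
  5 -> 111110 (6 bits)
  6 -> 1111110 (7 bits)
Total length = 7 + 6 + 7 = 20 bits.

Unary([6, 5, 6]) = 11111101111101111110 (20 bits)


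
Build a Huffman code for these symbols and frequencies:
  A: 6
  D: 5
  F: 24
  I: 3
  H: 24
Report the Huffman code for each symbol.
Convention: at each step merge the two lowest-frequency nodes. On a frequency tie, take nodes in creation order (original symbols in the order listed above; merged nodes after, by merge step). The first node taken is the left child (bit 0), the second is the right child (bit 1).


Huffman tree construction:
Step 1: Merge I(3) + D(5) = 8
Step 2: Merge A(6) + (I+D)(8) = 14
Step 3: Merge (A+(I+D))(14) + F(24) = 38
Step 4: Merge H(24) + ((A+(I+D))+F)(38) = 62
Read each symbol's code off the tree from the root (left child = 0, right child = 1).

Codes:
  A: 100 (length 3)
  D: 1011 (length 4)
  F: 11 (length 2)
  I: 1010 (length 4)
  H: 0 (length 1)
Average code length: 122/62 = 1.9677 bits/symbol


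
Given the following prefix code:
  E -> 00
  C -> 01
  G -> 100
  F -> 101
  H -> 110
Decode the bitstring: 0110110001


Decoding step by step:
Bits 01 -> C
Bits 101 -> F
Bits 100 -> G
Bits 01 -> C


Decoded message: CFGC


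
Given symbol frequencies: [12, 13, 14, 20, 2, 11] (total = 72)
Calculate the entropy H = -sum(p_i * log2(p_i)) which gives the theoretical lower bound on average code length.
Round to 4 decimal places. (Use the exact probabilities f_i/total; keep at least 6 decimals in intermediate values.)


Per-symbol terms -p_i * log2(p_i) with p_i = f_i/72:
  p = 12/72 = 0.166667: log2(p) = -2.584963, -p*log2(p) = 0.430827
  p = 13/72 = 0.180556: log2(p) = -2.469485, -p*log2(p) = 0.445879
  p = 14/72 = 0.194444: log2(p) = -2.362570, -p*log2(p) = 0.459389
  p = 20/72 = 0.277778: log2(p) = -1.847997, -p*log2(p) = 0.513332
  p = 2/72 = 0.027778: log2(p) = -5.169925, -p*log2(p) = 0.143609
  p = 11/72 = 0.152778: log2(p) = -2.710493, -p*log2(p) = 0.414103
H = 0.430827 + 0.445879 + 0.459389 + 0.513332 + 0.143609 + 0.414103 = 2.407139

H = 2.4071 bits/symbol


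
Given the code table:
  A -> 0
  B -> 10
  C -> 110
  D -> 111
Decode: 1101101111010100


Decoding:
110 -> C
110 -> C
111 -> D
10 -> B
10 -> B
10 -> B
0 -> A


Result: CCDBBBA


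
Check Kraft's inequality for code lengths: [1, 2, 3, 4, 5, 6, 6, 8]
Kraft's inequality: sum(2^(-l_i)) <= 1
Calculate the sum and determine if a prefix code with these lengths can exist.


Sum = 2^(-1) + 2^(-2) + 2^(-3) + 2^(-4) + 2^(-5) + 2^(-6) + 2^(-6) + 2^(-8)
    = 0.5 + 0.25 + 0.125 + 0.0625 + 0.03125 + 0.015625 + 0.015625 + 0.00390625
    = 257/256 = 1.00390625
Since 1.00390625 > 1, Kraft's inequality is NOT satisfied.
A prefix code with these lengths CANNOT exist.

Kraft sum = 1.00390625. Not satisfied.


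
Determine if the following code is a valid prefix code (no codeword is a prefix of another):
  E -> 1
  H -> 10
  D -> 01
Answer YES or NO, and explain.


Checking each pair (does one codeword prefix another?):
  E='1' vs H='10': prefix -- VIOLATION

NO -- this is NOT a valid prefix code. E (1) is a prefix of H (10).


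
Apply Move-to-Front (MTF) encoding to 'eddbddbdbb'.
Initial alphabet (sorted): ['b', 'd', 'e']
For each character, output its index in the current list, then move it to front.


MTF encoding:
'e': index 2 in ['b', 'd', 'e'] -> ['e', 'b', 'd']
'd': index 2 in ['e', 'b', 'd'] -> ['d', 'e', 'b']
'd': index 0 in ['d', 'e', 'b'] -> ['d', 'e', 'b']
'b': index 2 in ['d', 'e', 'b'] -> ['b', 'd', 'e']
'd': index 1 in ['b', 'd', 'e'] -> ['d', 'b', 'e']
'd': index 0 in ['d', 'b', 'e'] -> ['d', 'b', 'e']
'b': index 1 in ['d', 'b', 'e'] -> ['b', 'd', 'e']
'd': index 1 in ['b', 'd', 'e'] -> ['d', 'b', 'e']
'b': index 1 in ['d', 'b', 'e'] -> ['b', 'd', 'e']
'b': index 0 in ['b', 'd', 'e'] -> ['b', 'd', 'e']


Output: [2, 2, 0, 2, 1, 0, 1, 1, 1, 0]


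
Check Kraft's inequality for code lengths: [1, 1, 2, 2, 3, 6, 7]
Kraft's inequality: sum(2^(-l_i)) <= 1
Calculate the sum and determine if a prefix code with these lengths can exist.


Sum = 2^(-1) + 2^(-1) + 2^(-2) + 2^(-2) + 2^(-3) + 2^(-6) + 2^(-7)
    = 0.5 + 0.5 + 0.25 + 0.25 + 0.125 + 0.015625 + 0.0078125
    = 211/128 = 1.6484375
Since 1.6484375 > 1, Kraft's inequality is NOT satisfied.
A prefix code with these lengths CANNOT exist.

Kraft sum = 1.6484375. Not satisfied.


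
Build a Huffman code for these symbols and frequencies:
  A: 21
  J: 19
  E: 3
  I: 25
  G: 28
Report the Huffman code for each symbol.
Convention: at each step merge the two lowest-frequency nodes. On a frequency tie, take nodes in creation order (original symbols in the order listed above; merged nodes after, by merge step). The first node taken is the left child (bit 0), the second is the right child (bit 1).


Huffman tree construction:
Step 1: Merge E(3) + J(19) = 22
Step 2: Merge A(21) + (E+J)(22) = 43
Step 3: Merge I(25) + G(28) = 53
Step 4: Merge (A+(E+J))(43) + (I+G)(53) = 96
Read each symbol's code off the tree from the root (left child = 0, right child = 1).

Codes:
  A: 00 (length 2)
  J: 011 (length 3)
  E: 010 (length 3)
  I: 10 (length 2)
  G: 11 (length 2)
Average code length: 214/96 = 2.2292 bits/symbol


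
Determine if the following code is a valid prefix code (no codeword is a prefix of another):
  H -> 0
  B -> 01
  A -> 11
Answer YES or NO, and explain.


Checking each pair (does one codeword prefix another?):
  H='0' vs B='01': prefix -- VIOLATION

NO -- this is NOT a valid prefix code. H (0) is a prefix of B (01).


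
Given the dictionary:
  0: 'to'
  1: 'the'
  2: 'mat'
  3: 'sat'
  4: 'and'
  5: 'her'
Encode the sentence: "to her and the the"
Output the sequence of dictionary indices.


Look up each word in the dictionary:
  'to' -> 0
  'her' -> 5
  'and' -> 4
  'the' -> 1
  'the' -> 1

Encoded: [0, 5, 4, 1, 1]


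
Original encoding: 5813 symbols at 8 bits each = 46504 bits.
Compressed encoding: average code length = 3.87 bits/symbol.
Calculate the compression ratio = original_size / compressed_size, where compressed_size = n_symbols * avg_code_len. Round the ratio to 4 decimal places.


original_size = n_symbols * orig_bits = 5813 * 8 = 46504 bits
compressed_size = n_symbols * avg_code_len = 5813 * 3.87 = 22496.31 bits
ratio = original_size / compressed_size = 46504 / 22496.31 = 2.0672

Compression ratio = 2.0672


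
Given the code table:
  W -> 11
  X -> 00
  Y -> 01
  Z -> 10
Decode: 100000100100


Decoding:
10 -> Z
00 -> X
00 -> X
10 -> Z
01 -> Y
00 -> X


Result: ZXXZYX


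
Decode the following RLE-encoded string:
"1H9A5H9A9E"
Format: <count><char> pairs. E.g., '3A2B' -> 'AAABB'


Expanding each <count><char> pair:
  1H -> 'H'
  9A -> 'AAAAAAAAA'
  5H -> 'HHHHH'
  9A -> 'AAAAAAAAA'
  9E -> 'EEEEEEEEE'

Decoded = HAAAAAAAAAHHHHHAAAAAAAAAEEEEEEEEE


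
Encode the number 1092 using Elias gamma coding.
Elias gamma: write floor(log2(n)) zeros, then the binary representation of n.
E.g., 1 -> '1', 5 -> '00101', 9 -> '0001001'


num_bits = floor(log2(1092)) + 1 = 11
leading_zeros = num_bits - 1 = 10
binary(1092) = 10001000100

Elias gamma(1092) = '0000000000' + '10001000100' = 000000000010001000100 (21 bits)


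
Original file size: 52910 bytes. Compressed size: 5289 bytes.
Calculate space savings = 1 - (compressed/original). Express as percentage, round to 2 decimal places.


ratio = compressed/original = 5289/52910 = 0.099962
savings = 1 - ratio = 1 - 0.099962 = 0.900038
as a percentage: 0.900038 * 100 = 90.0%

Space savings = 1 - 5289/52910 = 90.0%


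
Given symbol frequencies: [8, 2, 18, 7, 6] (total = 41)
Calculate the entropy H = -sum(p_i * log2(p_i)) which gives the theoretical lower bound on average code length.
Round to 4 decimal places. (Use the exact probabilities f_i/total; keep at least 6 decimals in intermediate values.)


Per-symbol terms -p_i * log2(p_i) with p_i = f_i/41:
  p = 8/41 = 0.195122: log2(p) = -2.357552, -p*log2(p) = 0.460010
  p = 2/41 = 0.048780: log2(p) = -4.357552, -p*log2(p) = 0.212564
  p = 18/41 = 0.439024: log2(p) = -1.187627, -p*log2(p) = 0.521397
  p = 7/41 = 0.170732: log2(p) = -2.550197, -p*log2(p) = 0.435400
  p = 6/41 = 0.146341: log2(p) = -2.772590, -p*log2(p) = 0.405745
H = 0.460010 + 0.212564 + 0.521397 + 0.435400 + 0.405745 = 2.035116

H = 2.0351 bits/symbol
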